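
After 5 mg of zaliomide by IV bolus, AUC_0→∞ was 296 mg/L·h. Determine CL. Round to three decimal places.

CL = Dose_iv / AUC_0→∞
   = 5 / 296 = 0.0168919 L/h

CL = 0.017 L/h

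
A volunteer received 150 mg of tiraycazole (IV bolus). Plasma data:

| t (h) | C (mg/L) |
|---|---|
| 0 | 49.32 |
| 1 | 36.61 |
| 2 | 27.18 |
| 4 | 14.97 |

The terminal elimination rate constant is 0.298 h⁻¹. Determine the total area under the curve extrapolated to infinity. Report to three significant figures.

Trapezoidal AUC_0→4:
  [0→1]: (49.32+36.61)/2 × 1 = 42.965
  [1→2]: (36.61+27.18)/2 × 1 = 31.895
  [2→4]: (27.18+14.97)/2 × 2 = 42.15
  Sum = 117.01 mg/L·h
Extrapolated tail: C_last / k_e = 14.97 / 0.298 = 50.235
AUC_0→∞ = 117.01 + 50.235 = 167.245 mg/L·h

AUC = 167 mg/L·h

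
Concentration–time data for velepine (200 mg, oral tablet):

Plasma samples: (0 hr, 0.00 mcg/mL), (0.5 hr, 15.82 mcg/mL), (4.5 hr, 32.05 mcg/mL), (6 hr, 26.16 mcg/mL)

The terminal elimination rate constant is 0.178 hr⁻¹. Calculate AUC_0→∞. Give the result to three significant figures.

AUC = 290 mcg/mL·hr

Trapezoidal AUC_0→6:
  [0→0.5]: (0.00+15.82)/2 × 0.5 = 3.955
  [0.5→4.5]: (15.82+32.05)/2 × 4 = 95.74
  [4.5→6]: (32.05+26.16)/2 × 1.5 = 43.6575
  Sum = 143.3525 mcg/mL·hr
Extrapolated tail: C_last / k_e = 26.16 / 0.178 = 146.966
AUC_0→∞ = 143.3525 + 146.966 = 290.3185 mcg/mL·hr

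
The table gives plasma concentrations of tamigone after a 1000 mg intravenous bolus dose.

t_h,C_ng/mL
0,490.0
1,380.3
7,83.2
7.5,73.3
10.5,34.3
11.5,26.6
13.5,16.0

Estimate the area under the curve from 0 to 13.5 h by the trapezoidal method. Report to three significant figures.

AUC = 2100 ng/mL·h

Trapezoidal AUC_0→13.5:
  [0→1]: (490.0+380.3)/2 × 1 = 435.15
  [1→7]: (380.3+83.2)/2 × 6 = 1390.5
  [7→7.5]: (83.2+73.3)/2 × 0.5 = 39.125
  [7.5→10.5]: (73.3+34.3)/2 × 3 = 161.4
  [10.5→11.5]: (34.3+26.6)/2 × 1 = 30.45
  [11.5→13.5]: (26.6+16.0)/2 × 2 = 42.6
  Sum = 2099.225 ng/mL·h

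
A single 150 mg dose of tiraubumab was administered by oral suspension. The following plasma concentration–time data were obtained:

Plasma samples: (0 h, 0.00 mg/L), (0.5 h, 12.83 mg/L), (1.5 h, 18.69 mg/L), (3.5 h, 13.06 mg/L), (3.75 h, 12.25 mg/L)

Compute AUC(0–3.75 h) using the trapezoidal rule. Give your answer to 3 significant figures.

AUC = 53.9 mg/L·h

Trapezoidal AUC_0→3.75:
  [0→0.5]: (0.00+12.83)/2 × 0.5 = 3.2075
  [0.5→1.5]: (12.83+18.69)/2 × 1 = 15.76
  [1.5→3.5]: (18.69+13.06)/2 × 2 = 31.75
  [3.5→3.75]: (13.06+12.25)/2 × 0.25 = 3.16375
  Sum = 53.88125 mg/L·h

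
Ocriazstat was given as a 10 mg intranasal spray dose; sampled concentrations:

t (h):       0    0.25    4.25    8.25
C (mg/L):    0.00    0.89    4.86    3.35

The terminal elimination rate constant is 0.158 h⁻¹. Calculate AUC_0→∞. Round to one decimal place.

AUC = 49.2 mg/L·h

Trapezoidal AUC_0→8.25:
  [0→0.25]: (0.00+0.89)/2 × 0.25 = 0.11125
  [0.25→4.25]: (0.89+4.86)/2 × 4 = 11.5
  [4.25→8.25]: (4.86+3.35)/2 × 4 = 16.42
  Sum = 28.03125 mg/L·h
Extrapolated tail: C_last / k_e = 3.35 / 0.158 = 21.203
AUC_0→∞ = 28.03125 + 21.203 = 49.23425 mg/L·h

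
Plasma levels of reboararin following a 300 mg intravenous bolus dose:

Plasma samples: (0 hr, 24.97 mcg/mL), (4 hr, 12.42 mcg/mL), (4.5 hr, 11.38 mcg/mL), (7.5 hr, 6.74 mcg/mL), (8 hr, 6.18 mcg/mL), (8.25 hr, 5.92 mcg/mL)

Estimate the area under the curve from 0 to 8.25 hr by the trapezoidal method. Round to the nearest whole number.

Trapezoidal AUC_0→8.25:
  [0→4]: (24.97+12.42)/2 × 4 = 74.78
  [4→4.5]: (12.42+11.38)/2 × 0.5 = 5.95
  [4.5→7.5]: (11.38+6.74)/2 × 3 = 27.18
  [7.5→8]: (6.74+6.18)/2 × 0.5 = 3.23
  [8→8.25]: (6.18+5.92)/2 × 0.25 = 1.5125
  Sum = 112.6525 mcg/mL·hr

AUC = 113 mcg/mL·hr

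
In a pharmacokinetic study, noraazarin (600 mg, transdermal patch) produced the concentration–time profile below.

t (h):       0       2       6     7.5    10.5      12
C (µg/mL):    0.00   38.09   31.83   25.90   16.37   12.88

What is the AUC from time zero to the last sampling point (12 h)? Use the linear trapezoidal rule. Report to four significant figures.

Trapezoidal AUC_0→12:
  [0→2]: (0.00+38.09)/2 × 2 = 38.09
  [2→6]: (38.09+31.83)/2 × 4 = 139.84
  [6→7.5]: (31.83+25.90)/2 × 1.5 = 43.2975
  [7.5→10.5]: (25.90+16.37)/2 × 3 = 63.405
  [10.5→12]: (16.37+12.88)/2 × 1.5 = 21.9375
  Sum = 306.57 µg/mL·h

AUC = 306.6 µg/mL·h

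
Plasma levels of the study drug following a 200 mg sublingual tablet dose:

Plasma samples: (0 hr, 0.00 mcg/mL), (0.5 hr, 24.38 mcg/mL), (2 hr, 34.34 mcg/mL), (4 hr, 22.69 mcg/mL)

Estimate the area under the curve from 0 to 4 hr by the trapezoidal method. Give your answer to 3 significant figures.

AUC = 107 mcg/mL·hr

Trapezoidal AUC_0→4:
  [0→0.5]: (0.00+24.38)/2 × 0.5 = 6.095
  [0.5→2]: (24.38+34.34)/2 × 1.5 = 44.04
  [2→4]: (34.34+22.69)/2 × 2 = 57.03
  Sum = 107.165 mcg/mL·hr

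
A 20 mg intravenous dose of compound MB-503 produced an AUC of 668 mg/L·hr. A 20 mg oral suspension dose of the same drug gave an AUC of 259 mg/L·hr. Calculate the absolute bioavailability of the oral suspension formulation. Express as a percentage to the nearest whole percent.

F = 39%

F = (AUC_ev / D_ev) / (AUC_iv / D_iv)
  = (259/20) / (668/20)
  = 12.95 / 33.4 = 0.3877
  = 38.77%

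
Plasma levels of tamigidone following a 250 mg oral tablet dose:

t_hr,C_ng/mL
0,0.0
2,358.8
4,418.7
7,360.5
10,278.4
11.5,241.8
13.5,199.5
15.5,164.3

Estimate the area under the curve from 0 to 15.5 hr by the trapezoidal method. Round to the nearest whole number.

AUC = 4459 ng/mL·hr

Trapezoidal AUC_0→15.5:
  [0→2]: (0.0+358.8)/2 × 2 = 358.8
  [2→4]: (358.8+418.7)/2 × 2 = 777.5
  [4→7]: (418.7+360.5)/2 × 3 = 1168.8
  [7→10]: (360.5+278.4)/2 × 3 = 958.35
  [10→11.5]: (278.4+241.8)/2 × 1.5 = 390.15
  [11.5→13.5]: (241.8+199.5)/2 × 2 = 441.3
  [13.5→15.5]: (199.5+164.3)/2 × 2 = 363.8
  Sum = 4458.7 ng/mL·hr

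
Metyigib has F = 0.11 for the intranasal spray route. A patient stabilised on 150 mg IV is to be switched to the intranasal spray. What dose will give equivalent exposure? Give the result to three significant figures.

D_intranasal = 1360 mg

For equal systemic exposure: F × D_ev = D_iv
D_ev = D_iv / F = 150 / 0.11 = 1363.64 mg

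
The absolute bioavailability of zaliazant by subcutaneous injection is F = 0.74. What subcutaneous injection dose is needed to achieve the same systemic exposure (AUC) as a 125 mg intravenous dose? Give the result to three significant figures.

D_subcutaneous = 169 mg

For equal systemic exposure: F × D_ev = D_iv
D_ev = D_iv / F = 125 / 0.74 = 168.919 mg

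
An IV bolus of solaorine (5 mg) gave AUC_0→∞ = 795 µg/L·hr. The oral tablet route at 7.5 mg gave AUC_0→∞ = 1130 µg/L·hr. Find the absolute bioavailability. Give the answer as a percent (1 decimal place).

F = (AUC_ev / D_ev) / (AUC_iv / D_iv)
  = (1130/7.5) / (795/5)
  = 150.667 / 159 = 0.9476
  = 94.76%

F = 94.8%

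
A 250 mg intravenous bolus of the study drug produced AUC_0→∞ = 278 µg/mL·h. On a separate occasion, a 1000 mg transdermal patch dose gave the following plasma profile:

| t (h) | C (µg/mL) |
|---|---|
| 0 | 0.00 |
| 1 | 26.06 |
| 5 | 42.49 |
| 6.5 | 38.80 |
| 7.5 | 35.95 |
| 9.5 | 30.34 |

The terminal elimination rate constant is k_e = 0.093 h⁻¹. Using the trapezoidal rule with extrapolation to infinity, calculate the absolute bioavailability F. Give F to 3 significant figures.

Trapezoidal AUC_0→9.5 (transdermal patch):
  [0→1]: (0.00+26.06)/2 × 1 = 13.03
  [1→5]: (26.06+42.49)/2 × 4 = 137.1
  [5→6.5]: (42.49+38.80)/2 × 1.5 = 60.9675
  [6.5→7.5]: (38.80+35.95)/2 × 1 = 37.375
  [7.5→9.5]: (35.95+30.34)/2 × 2 = 66.29
  Sum = 314.7625 µg/mL·h
Tail: C_last/k_e = 30.34/0.093 = 326.237
AUC_0→∞ (transdermal patch) = 314.7625 + 326.237 = 640.9995 µg/mL·h
F = (AUC_ev/D_ev)/(AUC_iv/D_iv) = (640.9995/1000)/(278/250) = 0.6409995/1.112 = 0.5764

F = 0.576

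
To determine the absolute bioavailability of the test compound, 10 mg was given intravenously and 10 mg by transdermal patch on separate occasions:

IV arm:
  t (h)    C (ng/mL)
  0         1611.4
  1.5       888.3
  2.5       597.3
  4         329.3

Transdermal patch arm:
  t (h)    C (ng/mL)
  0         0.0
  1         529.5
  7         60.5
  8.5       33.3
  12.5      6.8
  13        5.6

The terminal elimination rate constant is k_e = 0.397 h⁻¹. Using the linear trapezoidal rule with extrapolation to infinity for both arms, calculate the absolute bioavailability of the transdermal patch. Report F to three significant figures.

F = 0.532

Trapezoidal AUC_0→4 (IV):
  [0→1.5]: (1611.4+888.3)/2 × 1.5 = 1874.775
  [1.5→2.5]: (888.3+597.3)/2 × 1 = 742.8
  [2.5→4]: (597.3+329.3)/2 × 1.5 = 694.95
  Sum = 3312.525 ng/mL·h
IV tail: 329.3/0.397 = 829.471; AUC_iv,0→∞ = 3312.525 + 829.471 = 4141.996 ng/mL·h
Trapezoidal AUC_0→13 (transdermal patch):
  [0→1]: (0.0+529.5)/2 × 1 = 264.75
  [1→7]: (529.5+60.5)/2 × 6 = 1770.0
  [7→8.5]: (60.5+33.3)/2 × 1.5 = 70.35
  [8.5→12.5]: (33.3+6.8)/2 × 4 = 80.2
  [12.5→13]: (6.8+5.6)/2 × 0.5 = 3.1
  Sum = 2188.4 ng/mL·h
transdermal patch tail: 5.6/0.397 = 14.106; AUC_ev,0→∞ = 2188.4 + 14.106 = 2202.506 ng/mL·h
F = (AUC_ev/D_ev)/(AUC_iv/D_iv) = (2202.506/10)/(4141.996/10) = 220.2506/414.1996 = 0.5317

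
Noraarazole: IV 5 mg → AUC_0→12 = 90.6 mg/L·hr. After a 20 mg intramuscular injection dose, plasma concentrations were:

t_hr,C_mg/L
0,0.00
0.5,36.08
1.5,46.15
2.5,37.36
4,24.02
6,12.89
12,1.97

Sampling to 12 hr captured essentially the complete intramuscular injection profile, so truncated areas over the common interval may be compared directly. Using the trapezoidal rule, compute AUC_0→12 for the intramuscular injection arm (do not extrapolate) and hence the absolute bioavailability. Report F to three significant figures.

Trapezoidal AUC_0→12 (intramuscular injection):
  [0→0.5]: (0.00+36.08)/2 × 0.5 = 9.02
  [0.5→1.5]: (36.08+46.15)/2 × 1 = 41.115
  [1.5→2.5]: (46.15+37.36)/2 × 1 = 41.755
  [2.5→4]: (37.36+24.02)/2 × 1.5 = 46.035
  [4→6]: (24.02+12.89)/2 × 2 = 36.91
  [6→12]: (12.89+1.97)/2 × 6 = 44.58
  Sum = 219.415 mg/L·hr
F = (AUC_ev/D_ev)/(AUC_iv/D_iv) = (219.415/20)/(90.6/5) = 10.97075/18.12 = 0.6054

F = 0.605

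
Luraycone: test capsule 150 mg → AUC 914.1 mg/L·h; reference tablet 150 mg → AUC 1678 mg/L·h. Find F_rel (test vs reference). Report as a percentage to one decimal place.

F_rel = (AUC_test/D_test) / (AUC_ref/D_ref)
      = (914.1/150) / (1678/150)
      = 6.094 / 11.1867 = 0.5448 = 54.48%

F_rel = 54.5%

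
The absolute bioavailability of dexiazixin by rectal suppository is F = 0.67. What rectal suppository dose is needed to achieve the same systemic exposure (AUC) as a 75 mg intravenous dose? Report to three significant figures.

For equal systemic exposure: F × D_ev = D_iv
D_ev = D_iv / F = 75 / 0.67 = 111.94 mg

D_rectal = 112 mg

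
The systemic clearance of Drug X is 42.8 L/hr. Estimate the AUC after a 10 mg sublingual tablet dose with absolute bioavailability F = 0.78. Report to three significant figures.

AUC_0→∞ = F × Dose / CL
        = 0.78 × 10 / 42.8 = 0.182243 mg/L·hr

AUC = 0.182 mg/L·hr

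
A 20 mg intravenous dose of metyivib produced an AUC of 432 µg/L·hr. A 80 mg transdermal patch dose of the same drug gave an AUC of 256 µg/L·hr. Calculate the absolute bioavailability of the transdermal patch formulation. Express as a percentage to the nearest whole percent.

F = 15%

F = (AUC_ev / D_ev) / (AUC_iv / D_iv)
  = (256/80) / (432/20)
  = 3.2 / 21.6 = 0.1481
  = 14.81%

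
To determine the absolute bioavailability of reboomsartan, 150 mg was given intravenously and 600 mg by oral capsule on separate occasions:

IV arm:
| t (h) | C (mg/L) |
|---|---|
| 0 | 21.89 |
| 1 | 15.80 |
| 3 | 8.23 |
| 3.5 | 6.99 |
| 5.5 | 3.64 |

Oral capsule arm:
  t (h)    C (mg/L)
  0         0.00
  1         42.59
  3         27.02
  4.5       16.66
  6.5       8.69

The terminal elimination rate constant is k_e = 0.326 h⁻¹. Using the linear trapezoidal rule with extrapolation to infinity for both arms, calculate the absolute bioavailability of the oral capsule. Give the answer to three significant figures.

Trapezoidal AUC_0→5.5 (IV):
  [0→1]: (21.89+15.80)/2 × 1 = 18.845
  [1→3]: (15.80+8.23)/2 × 2 = 24.03
  [3→3.5]: (8.23+6.99)/2 × 0.5 = 3.805
  [3.5→5.5]: (6.99+3.64)/2 × 2 = 10.63
  Sum = 57.31 mg/L·h
IV tail: 3.64/0.326 = 11.166; AUC_iv,0→∞ = 57.31 + 11.166 = 68.476 mg/L·h
Trapezoidal AUC_0→6.5 (oral capsule):
  [0→1]: (0.00+42.59)/2 × 1 = 21.295
  [1→3]: (42.59+27.02)/2 × 2 = 69.61
  [3→4.5]: (27.02+16.66)/2 × 1.5 = 32.76
  [4.5→6.5]: (16.66+8.69)/2 × 2 = 25.35
  Sum = 149.015 mg/L·h
oral capsule tail: 8.69/0.326 = 26.656; AUC_ev,0→∞ = 149.015 + 26.656 = 175.671 mg/L·h
F = (AUC_ev/D_ev)/(AUC_iv/D_iv) = (175.671/600)/(68.476/150) = 0.292785/0.456507 = 0.6414

F = 0.641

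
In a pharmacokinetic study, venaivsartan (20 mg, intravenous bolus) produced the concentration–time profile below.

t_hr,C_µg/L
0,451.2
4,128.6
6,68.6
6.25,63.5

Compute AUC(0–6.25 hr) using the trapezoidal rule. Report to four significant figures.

Trapezoidal AUC_0→6.25:
  [0→4]: (451.2+128.6)/2 × 4 = 1159.6
  [4→6]: (128.6+68.6)/2 × 2 = 197.2
  [6→6.25]: (68.6+63.5)/2 × 0.25 = 16.5125
  Sum = 1373.3125 µg/L·hr

AUC = 1373 µg/L·hr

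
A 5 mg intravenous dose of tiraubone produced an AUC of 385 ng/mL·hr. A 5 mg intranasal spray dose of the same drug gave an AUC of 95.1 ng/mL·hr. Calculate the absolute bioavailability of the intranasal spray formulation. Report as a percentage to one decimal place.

F = (AUC_ev / D_ev) / (AUC_iv / D_iv)
  = (95.1/5) / (385/5)
  = 19.02 / 77 = 0.2470
  = 24.70%

F = 24.7%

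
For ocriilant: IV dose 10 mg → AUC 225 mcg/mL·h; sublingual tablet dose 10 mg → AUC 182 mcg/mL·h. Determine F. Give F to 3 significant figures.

F = 0.809

F = (AUC_ev / D_ev) / (AUC_iv / D_iv)
  = (182/10) / (225/10)
  = 18.2 / 22.5 = 0.8089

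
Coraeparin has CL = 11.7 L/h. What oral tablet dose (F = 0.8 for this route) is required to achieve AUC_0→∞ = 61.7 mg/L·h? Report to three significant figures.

Dose = 902 mg

Dose = CL × AUC_0→∞ / F
     = 11.7 × 61.7 / 0.8 = 902.3625 mg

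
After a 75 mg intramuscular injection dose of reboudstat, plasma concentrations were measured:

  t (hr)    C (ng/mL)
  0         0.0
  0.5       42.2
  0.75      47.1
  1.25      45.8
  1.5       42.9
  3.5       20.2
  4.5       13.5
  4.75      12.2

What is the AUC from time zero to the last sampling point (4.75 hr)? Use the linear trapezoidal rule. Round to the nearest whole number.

Trapezoidal AUC_0→4.75:
  [0→0.5]: (0.0+42.2)/2 × 0.5 = 10.55
  [0.5→0.75]: (42.2+47.1)/2 × 0.25 = 11.1625
  [0.75→1.25]: (47.1+45.8)/2 × 0.5 = 23.225
  [1.25→1.5]: (45.8+42.9)/2 × 0.25 = 11.0875
  [1.5→3.5]: (42.9+20.2)/2 × 2 = 63.1
  [3.5→4.5]: (20.2+13.5)/2 × 1 = 16.85
  [4.5→4.75]: (13.5+12.2)/2 × 0.25 = 3.2125
  Sum = 139.1875 ng/mL·hr

AUC = 139 ng/mL·hr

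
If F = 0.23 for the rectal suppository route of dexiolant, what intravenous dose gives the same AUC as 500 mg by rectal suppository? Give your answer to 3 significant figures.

D_iv = 115 mg

Systemic exposure from an extravascular dose = F × D_ev, so the equivalent IV dose is F × D_ev.
D_iv = F × D_ev = 0.23 × 500 = 115 mg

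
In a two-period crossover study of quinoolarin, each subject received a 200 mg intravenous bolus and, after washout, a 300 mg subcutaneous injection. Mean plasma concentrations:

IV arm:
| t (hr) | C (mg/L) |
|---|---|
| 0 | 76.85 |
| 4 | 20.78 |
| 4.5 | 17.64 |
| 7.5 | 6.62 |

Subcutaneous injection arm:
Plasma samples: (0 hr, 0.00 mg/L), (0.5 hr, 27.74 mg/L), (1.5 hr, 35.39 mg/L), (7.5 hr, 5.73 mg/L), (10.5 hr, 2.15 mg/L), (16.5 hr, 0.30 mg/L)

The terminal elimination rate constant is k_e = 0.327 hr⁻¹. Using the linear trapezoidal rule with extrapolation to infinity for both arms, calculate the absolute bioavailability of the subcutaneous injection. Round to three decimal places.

Trapezoidal AUC_0→7.5 (IV):
  [0→4]: (76.85+20.78)/2 × 4 = 195.26
  [4→4.5]: (20.78+17.64)/2 × 0.5 = 9.605
  [4.5→7.5]: (17.64+6.62)/2 × 3 = 36.39
  Sum = 241.255 mg/L·hr
IV tail: 6.62/0.327 = 20.245; AUC_iv,0→∞ = 241.255 + 20.245 = 261.5 mg/L·hr
Trapezoidal AUC_0→16.5 (subcutaneous injection):
  [0→0.5]: (0.00+27.74)/2 × 0.5 = 6.935
  [0.5→1.5]: (27.74+35.39)/2 × 1 = 31.565
  [1.5→7.5]: (35.39+5.73)/2 × 6 = 123.36
  [7.5→10.5]: (5.73+2.15)/2 × 3 = 11.82
  [10.5→16.5]: (2.15+0.30)/2 × 6 = 7.35
  Sum = 181.03 mg/L·hr
subcutaneous injection tail: 0.30/0.327 = 0.917; AUC_ev,0→∞ = 181.03 + 0.917 = 181.947 mg/L·hr
F = (AUC_ev/D_ev)/(AUC_iv/D_iv) = (181.947/300)/(261.5/200) = 0.60649/1.3075 = 0.4639

F = 0.464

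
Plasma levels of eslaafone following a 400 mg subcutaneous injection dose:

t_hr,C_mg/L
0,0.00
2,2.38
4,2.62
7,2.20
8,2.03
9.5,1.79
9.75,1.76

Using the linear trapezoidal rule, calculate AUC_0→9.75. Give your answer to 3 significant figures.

AUC = 20.0 mg/L·hr

Trapezoidal AUC_0→9.75:
  [0→2]: (0.00+2.38)/2 × 2 = 2.38
  [2→4]: (2.38+2.62)/2 × 2 = 5.0
  [4→7]: (2.62+2.20)/2 × 3 = 7.23
  [7→8]: (2.20+2.03)/2 × 1 = 2.115
  [8→9.5]: (2.03+1.79)/2 × 1.5 = 2.865
  [9.5→9.75]: (1.79+1.76)/2 × 0.25 = 0.44375
  Sum = 20.03375 mg/L·hr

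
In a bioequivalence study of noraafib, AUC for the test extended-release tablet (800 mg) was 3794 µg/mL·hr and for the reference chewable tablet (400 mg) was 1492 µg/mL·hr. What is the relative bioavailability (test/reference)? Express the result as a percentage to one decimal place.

F_rel = (AUC_test/D_test) / (AUC_ref/D_ref)
      = (3794/800) / (1492/400)
      = 4.7425 / 3.73 = 1.2714 = 127.14%

F_rel = 127.1%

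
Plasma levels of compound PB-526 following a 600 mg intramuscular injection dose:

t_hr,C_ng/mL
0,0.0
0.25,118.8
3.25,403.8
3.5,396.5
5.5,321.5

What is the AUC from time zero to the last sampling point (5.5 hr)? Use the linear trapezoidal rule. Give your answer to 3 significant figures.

AUC = 1620 ng/mL·hr

Trapezoidal AUC_0→5.5:
  [0→0.25]: (0.0+118.8)/2 × 0.25 = 14.85
  [0.25→3.25]: (118.8+403.8)/2 × 3 = 783.9
  [3.25→3.5]: (403.8+396.5)/2 × 0.25 = 100.0375
  [3.5→5.5]: (396.5+321.5)/2 × 2 = 718.0
  Sum = 1616.7875 ng/mL·hr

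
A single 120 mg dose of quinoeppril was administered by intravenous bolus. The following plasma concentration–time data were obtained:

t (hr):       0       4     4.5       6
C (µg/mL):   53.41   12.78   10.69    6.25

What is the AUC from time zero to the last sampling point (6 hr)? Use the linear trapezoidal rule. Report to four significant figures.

Trapezoidal AUC_0→6:
  [0→4]: (53.41+12.78)/2 × 4 = 132.38
  [4→4.5]: (12.78+10.69)/2 × 0.5 = 5.8675
  [4.5→6]: (10.69+6.25)/2 × 1.5 = 12.705
  Sum = 150.9525 µg/mL·hr

AUC = 151.0 µg/mL·hr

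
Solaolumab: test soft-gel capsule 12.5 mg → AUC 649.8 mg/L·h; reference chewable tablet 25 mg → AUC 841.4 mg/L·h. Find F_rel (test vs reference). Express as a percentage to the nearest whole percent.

F_rel = (AUC_test/D_test) / (AUC_ref/D_ref)
      = (649.8/12.5) / (841.4/25)
      = 51.984 / 33.656 = 1.5446 = 154.46%

F_rel = 154%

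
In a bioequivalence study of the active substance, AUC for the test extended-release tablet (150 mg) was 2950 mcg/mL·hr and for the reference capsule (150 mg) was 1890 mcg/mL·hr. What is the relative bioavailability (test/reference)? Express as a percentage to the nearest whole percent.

F_rel = 156%

F_rel = (AUC_test/D_test) / (AUC_ref/D_ref)
      = (2950/150) / (1890/150)
      = 19.6667 / 12.6 = 1.5608 = 156.08%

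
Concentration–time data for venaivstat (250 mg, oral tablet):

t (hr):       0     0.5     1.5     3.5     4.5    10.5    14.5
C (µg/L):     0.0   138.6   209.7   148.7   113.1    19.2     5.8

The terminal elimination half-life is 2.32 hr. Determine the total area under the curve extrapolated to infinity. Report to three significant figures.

AUC = 1160 µg/L·hr

Trapezoidal AUC_0→14.5:
  [0→0.5]: (0.0+138.6)/2 × 0.5 = 34.65
  [0.5→1.5]: (138.6+209.7)/2 × 1 = 174.15
  [1.5→3.5]: (209.7+148.7)/2 × 2 = 358.4
  [3.5→4.5]: (148.7+113.1)/2 × 1 = 130.9
  [4.5→10.5]: (113.1+19.2)/2 × 6 = 396.9
  [10.5→14.5]: (19.2+5.8)/2 × 4 = 50.0
  Sum = 1145.0 µg/L·hr
k_e = ln2 / t½ = 0.693147 / 2.32 = 0.2988 hr^-1
Extrapolated tail: C_last / k_e = 5.8 / 0.2988 = 19.411
AUC_0→∞ = 1145.0 + 19.411 = 1164.411 µg/L·hr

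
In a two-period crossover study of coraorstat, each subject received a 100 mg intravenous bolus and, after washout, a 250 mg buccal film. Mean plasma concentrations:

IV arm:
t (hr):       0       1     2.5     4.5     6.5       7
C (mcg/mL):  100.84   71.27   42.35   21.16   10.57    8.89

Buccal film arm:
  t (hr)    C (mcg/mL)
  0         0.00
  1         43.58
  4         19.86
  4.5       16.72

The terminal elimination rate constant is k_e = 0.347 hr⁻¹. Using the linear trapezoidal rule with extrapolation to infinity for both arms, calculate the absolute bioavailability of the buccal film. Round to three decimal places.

F = 0.235

Trapezoidal AUC_0→7 (IV):
  [0→1]: (100.84+71.27)/2 × 1 = 86.055
  [1→2.5]: (71.27+42.35)/2 × 1.5 = 85.215
  [2.5→4.5]: (42.35+21.16)/2 × 2 = 63.51
  [4.5→6.5]: (21.16+10.57)/2 × 2 = 31.73
  [6.5→7]: (10.57+8.89)/2 × 0.5 = 4.865
  Sum = 271.375 mcg/mL·hr
IV tail: 8.89/0.347 = 25.620; AUC_iv,0→∞ = 271.375 + 25.620 = 296.995 mcg/mL·hr
Trapezoidal AUC_0→4.5 (buccal film):
  [0→1]: (0.00+43.58)/2 × 1 = 21.79
  [1→4]: (43.58+19.86)/2 × 3 = 95.16
  [4→4.5]: (19.86+16.72)/2 × 0.5 = 9.145
  Sum = 126.095 mcg/mL·hr
buccal film tail: 16.72/0.347 = 48.184; AUC_ev,0→∞ = 126.095 + 48.184 = 174.279 mcg/mL·hr
F = (AUC_ev/D_ev)/(AUC_iv/D_iv) = (174.279/250)/(296.995/100) = 0.697116/2.96995 = 0.2347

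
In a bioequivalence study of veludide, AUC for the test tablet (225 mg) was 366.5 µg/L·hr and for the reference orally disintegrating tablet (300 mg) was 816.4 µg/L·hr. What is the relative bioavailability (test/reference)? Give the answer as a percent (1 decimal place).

F_rel = (AUC_test/D_test) / (AUC_ref/D_ref)
      = (366.5/225) / (816.4/300)
      = 1.62889 / 2.72133 = 0.5986 = 59.86%

F_rel = 59.9%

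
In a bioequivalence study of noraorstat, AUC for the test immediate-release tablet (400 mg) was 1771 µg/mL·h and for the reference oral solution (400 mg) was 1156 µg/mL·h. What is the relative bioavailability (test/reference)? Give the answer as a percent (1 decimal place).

F_rel = (AUC_test/D_test) / (AUC_ref/D_ref)
      = (1771/400) / (1156/400)
      = 4.4275 / 2.89 = 1.5320 = 153.20%

F_rel = 153.2%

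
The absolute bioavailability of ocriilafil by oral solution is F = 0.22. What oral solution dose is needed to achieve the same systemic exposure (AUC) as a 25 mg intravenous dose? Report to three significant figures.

For equal systemic exposure: F × D_ev = D_iv
D_ev = D_iv / F = 25 / 0.22 = 113.636 mg

D_oral = 114 mg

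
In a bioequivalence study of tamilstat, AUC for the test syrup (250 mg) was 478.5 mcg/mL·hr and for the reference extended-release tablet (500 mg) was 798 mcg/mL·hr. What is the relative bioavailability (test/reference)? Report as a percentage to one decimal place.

F_rel = (AUC_test/D_test) / (AUC_ref/D_ref)
      = (478.5/250) / (798/500)
      = 1.914 / 1.596 = 1.1992 = 119.92%

F_rel = 119.9%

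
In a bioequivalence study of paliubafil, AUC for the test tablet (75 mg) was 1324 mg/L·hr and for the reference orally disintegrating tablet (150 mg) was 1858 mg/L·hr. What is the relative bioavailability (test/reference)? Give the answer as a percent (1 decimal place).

F_rel = 142.5%

F_rel = (AUC_test/D_test) / (AUC_ref/D_ref)
      = (1324/75) / (1858/150)
      = 17.6533 / 12.3867 = 1.4252 = 142.52%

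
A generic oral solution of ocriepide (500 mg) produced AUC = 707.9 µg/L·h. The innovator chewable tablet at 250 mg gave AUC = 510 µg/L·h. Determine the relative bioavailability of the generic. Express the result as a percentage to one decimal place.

F_rel = (AUC_test/D_test) / (AUC_ref/D_ref)
      = (707.9/500) / (510/250)
      = 1.4158 / 2.04 = 0.6940 = 69.40%

F_rel = 69.4%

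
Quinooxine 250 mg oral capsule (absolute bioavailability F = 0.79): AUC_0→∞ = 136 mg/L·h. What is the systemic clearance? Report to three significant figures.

CL = F × Dose / AUC_0→∞
   = 0.79 × 250 / 136 = 1.45221 L/h

CL = 1.45 L/h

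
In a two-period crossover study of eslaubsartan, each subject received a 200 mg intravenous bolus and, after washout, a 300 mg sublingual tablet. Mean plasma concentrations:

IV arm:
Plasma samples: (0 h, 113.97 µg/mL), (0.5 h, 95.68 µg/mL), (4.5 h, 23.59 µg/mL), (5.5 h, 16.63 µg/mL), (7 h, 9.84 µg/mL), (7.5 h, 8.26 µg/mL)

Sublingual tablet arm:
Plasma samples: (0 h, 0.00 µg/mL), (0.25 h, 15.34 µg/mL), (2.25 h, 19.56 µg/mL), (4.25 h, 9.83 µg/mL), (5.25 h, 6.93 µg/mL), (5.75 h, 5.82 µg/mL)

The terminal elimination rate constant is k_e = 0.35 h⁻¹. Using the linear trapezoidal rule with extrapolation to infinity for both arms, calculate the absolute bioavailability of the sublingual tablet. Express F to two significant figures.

F = 0.18

Trapezoidal AUC_0→7.5 (IV):
  [0→0.5]: (113.97+95.68)/2 × 0.5 = 52.4125
  [0.5→4.5]: (95.68+23.59)/2 × 4 = 238.54
  [4.5→5.5]: (23.59+16.63)/2 × 1 = 20.11
  [5.5→7]: (16.63+9.84)/2 × 1.5 = 19.8525
  [7→7.5]: (9.84+8.26)/2 × 0.5 = 4.525
  Sum = 335.44 µg/mL·h
IV tail: 8.26/0.35 = 23.600; AUC_iv,0→∞ = 335.44 + 23.600 = 359.04 µg/mL·h
Trapezoidal AUC_0→5.75 (sublingual tablet):
  [0→0.25]: (0.00+15.34)/2 × 0.25 = 1.9175
  [0.25→2.25]: (15.34+19.56)/2 × 2 = 34.9
  [2.25→4.25]: (19.56+9.83)/2 × 2 = 29.39
  [4.25→5.25]: (9.83+6.93)/2 × 1 = 8.38
  [5.25→5.75]: (6.93+5.82)/2 × 0.5 = 3.1875
  Sum = 77.775 µg/mL·h
sublingual tablet tail: 5.82/0.35 = 16.629; AUC_ev,0→∞ = 77.775 + 16.629 = 94.404 µg/mL·h
F = (AUC_ev/D_ev)/(AUC_iv/D_iv) = (94.404/300)/(359.04/200) = 0.31468/1.7952 = 0.1753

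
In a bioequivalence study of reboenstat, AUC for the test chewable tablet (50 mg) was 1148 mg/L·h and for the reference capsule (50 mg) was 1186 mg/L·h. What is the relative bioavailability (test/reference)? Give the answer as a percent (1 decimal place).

F_rel = (AUC_test/D_test) / (AUC_ref/D_ref)
      = (1148/50) / (1186/50)
      = 22.96 / 23.72 = 0.9680 = 96.80%

F_rel = 96.8%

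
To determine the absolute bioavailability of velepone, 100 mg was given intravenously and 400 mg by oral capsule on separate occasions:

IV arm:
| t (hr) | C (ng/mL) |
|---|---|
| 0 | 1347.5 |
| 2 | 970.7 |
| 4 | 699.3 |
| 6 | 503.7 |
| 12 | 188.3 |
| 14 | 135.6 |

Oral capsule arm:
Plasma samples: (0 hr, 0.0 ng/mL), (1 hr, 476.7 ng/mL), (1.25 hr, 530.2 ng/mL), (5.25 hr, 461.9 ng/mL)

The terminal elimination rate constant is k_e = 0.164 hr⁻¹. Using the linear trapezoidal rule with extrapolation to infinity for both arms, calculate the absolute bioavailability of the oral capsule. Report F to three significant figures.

F = 0.153

Trapezoidal AUC_0→14 (IV):
  [0→2]: (1347.5+970.7)/2 × 2 = 2318.2
  [2→4]: (970.7+699.3)/2 × 2 = 1670.0
  [4→6]: (699.3+503.7)/2 × 2 = 1203.0
  [6→12]: (503.7+188.3)/2 × 6 = 2076.0
  [12→14]: (188.3+135.6)/2 × 2 = 323.9
  Sum = 7591.1 ng/mL·hr
IV tail: 135.6/0.164 = 826.829; AUC_iv,0→∞ = 7591.1 + 826.829 = 8417.929 ng/mL·hr
Trapezoidal AUC_0→5.25 (oral capsule):
  [0→1]: (0.0+476.7)/2 × 1 = 238.35
  [1→1.25]: (476.7+530.2)/2 × 0.25 = 125.8625
  [1.25→5.25]: (530.2+461.9)/2 × 4 = 1984.2
  Sum = 2348.4125 ng/mL·hr
oral capsule tail: 461.9/0.164 = 2816.463; AUC_ev,0→∞ = 2348.4125 + 2816.463 = 5164.8755 ng/mL·hr
F = (AUC_ev/D_ev)/(AUC_iv/D_iv) = (5164.8755/400)/(8417.929/100) = 12.9122/84.17929 = 0.1534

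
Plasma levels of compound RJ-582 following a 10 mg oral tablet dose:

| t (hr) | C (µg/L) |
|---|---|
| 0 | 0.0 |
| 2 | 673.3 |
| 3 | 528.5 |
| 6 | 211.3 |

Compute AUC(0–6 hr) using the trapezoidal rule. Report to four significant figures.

Trapezoidal AUC_0→6:
  [0→2]: (0.0+673.3)/2 × 2 = 673.3
  [2→3]: (673.3+528.5)/2 × 1 = 600.9
  [3→6]: (528.5+211.3)/2 × 3 = 1109.7
  Sum = 2383.9 µg/L·hr

AUC = 2384 µg/L·hr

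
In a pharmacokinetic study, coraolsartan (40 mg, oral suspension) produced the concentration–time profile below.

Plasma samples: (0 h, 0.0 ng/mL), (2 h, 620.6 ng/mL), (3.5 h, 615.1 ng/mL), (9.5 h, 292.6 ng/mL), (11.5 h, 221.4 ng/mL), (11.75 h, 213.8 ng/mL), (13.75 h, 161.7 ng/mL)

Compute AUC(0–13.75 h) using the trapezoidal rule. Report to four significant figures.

Trapezoidal AUC_0→13.75:
  [0→2]: (0.0+620.6)/2 × 2 = 620.6
  [2→3.5]: (620.6+615.1)/2 × 1.5 = 926.775
  [3.5→9.5]: (615.1+292.6)/2 × 6 = 2723.1
  [9.5→11.5]: (292.6+221.4)/2 × 2 = 514.0
  [11.5→11.75]: (221.4+213.8)/2 × 0.25 = 54.4
  [11.75→13.75]: (213.8+161.7)/2 × 2 = 375.5
  Sum = 5214.375 ng/mL·h

AUC = 5214 ng/mL·h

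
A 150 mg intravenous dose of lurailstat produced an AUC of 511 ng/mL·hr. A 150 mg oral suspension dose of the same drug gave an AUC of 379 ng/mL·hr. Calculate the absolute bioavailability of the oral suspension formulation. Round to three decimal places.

F = 0.742

F = (AUC_ev / D_ev) / (AUC_iv / D_iv)
  = (379/150) / (511/150)
  = 2.52667 / 3.40667 = 0.7417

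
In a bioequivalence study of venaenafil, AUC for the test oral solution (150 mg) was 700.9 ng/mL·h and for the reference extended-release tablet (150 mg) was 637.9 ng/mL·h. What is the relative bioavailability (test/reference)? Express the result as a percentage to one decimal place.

F_rel = 109.9%

F_rel = (AUC_test/D_test) / (AUC_ref/D_ref)
      = (700.9/150) / (637.9/150)
      = 4.67267 / 4.25267 = 1.0988 = 109.88%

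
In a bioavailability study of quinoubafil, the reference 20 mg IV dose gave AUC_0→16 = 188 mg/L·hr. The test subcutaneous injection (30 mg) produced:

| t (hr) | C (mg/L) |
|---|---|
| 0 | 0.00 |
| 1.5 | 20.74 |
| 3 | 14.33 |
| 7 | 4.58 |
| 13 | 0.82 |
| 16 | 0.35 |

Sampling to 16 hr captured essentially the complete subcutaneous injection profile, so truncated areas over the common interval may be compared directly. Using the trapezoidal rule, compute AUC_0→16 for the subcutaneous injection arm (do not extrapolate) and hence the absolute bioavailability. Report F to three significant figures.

Trapezoidal AUC_0→16 (subcutaneous injection):
  [0→1.5]: (0.00+20.74)/2 × 1.5 = 15.555
  [1.5→3]: (20.74+14.33)/2 × 1.5 = 26.3025
  [3→7]: (14.33+4.58)/2 × 4 = 37.82
  [7→13]: (4.58+0.82)/2 × 6 = 16.2
  [13→16]: (0.82+0.35)/2 × 3 = 1.755
  Sum = 97.6325 mg/L·hr
F = (AUC_ev/D_ev)/(AUC_iv/D_iv) = (97.6325/30)/(188/20) = 3.25442/9.4 = 0.3462

F = 0.346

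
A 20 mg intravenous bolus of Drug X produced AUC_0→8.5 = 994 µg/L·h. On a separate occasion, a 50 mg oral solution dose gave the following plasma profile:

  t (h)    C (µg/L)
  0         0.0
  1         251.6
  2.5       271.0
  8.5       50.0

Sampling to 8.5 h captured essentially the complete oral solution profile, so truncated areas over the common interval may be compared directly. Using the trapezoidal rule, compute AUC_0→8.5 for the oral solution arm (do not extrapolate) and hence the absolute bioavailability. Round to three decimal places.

Trapezoidal AUC_0→8.5 (oral solution):
  [0→1]: (0.0+251.6)/2 × 1 = 125.8
  [1→2.5]: (251.6+271.0)/2 × 1.5 = 391.95
  [2.5→8.5]: (271.0+50.0)/2 × 6 = 963.0
  Sum = 1480.75 µg/L·h
F = (AUC_ev/D_ev)/(AUC_iv/D_iv) = (1480.75/50)/(994/20) = 29.615/49.7 = 0.5959

F = 0.596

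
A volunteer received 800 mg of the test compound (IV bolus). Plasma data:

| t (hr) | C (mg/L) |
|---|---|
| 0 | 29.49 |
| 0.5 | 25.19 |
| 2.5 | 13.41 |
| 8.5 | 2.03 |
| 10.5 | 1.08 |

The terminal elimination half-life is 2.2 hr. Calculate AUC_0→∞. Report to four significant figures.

AUC = 105.1 mg/L·hr

Trapezoidal AUC_0→10.5:
  [0→0.5]: (29.49+25.19)/2 × 0.5 = 13.67
  [0.5→2.5]: (25.19+13.41)/2 × 2 = 38.6
  [2.5→8.5]: (13.41+2.03)/2 × 6 = 46.32
  [8.5→10.5]: (2.03+1.08)/2 × 2 = 3.11
  Sum = 101.7 mg/L·hr
k_e = ln2 / t½ = 0.693147 / 2.2 = 0.3151 hr^-1
Extrapolated tail: C_last / k_e = 1.08 / 0.3151 = 3.427
AUC_0→∞ = 101.7 + 3.427 = 105.127 mg/L·hr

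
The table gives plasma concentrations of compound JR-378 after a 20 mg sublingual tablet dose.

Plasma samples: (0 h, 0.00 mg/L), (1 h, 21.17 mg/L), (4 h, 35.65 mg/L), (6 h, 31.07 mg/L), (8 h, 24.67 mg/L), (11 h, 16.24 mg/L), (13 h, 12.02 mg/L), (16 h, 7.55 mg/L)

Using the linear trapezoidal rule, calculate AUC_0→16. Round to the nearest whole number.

Trapezoidal AUC_0→16:
  [0→1]: (0.00+21.17)/2 × 1 = 10.585
  [1→4]: (21.17+35.65)/2 × 3 = 85.23
  [4→6]: (35.65+31.07)/2 × 2 = 66.72
  [6→8]: (31.07+24.67)/2 × 2 = 55.74
  [8→11]: (24.67+16.24)/2 × 3 = 61.365
  [11→13]: (16.24+12.02)/2 × 2 = 28.26
  [13→16]: (12.02+7.55)/2 × 3 = 29.355
  Sum = 337.255 mg/L·h

AUC = 337 mg/L·h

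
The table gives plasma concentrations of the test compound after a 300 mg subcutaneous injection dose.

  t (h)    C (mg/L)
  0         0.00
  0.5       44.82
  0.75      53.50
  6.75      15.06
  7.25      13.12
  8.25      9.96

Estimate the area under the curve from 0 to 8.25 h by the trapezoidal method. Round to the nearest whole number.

AUC = 248 mg/L·h

Trapezoidal AUC_0→8.25:
  [0→0.5]: (0.00+44.82)/2 × 0.5 = 11.205
  [0.5→0.75]: (44.82+53.50)/2 × 0.25 = 12.29
  [0.75→6.75]: (53.50+15.06)/2 × 6 = 205.68
  [6.75→7.25]: (15.06+13.12)/2 × 0.5 = 7.045
  [7.25→8.25]: (13.12+9.96)/2 × 1 = 11.54
  Sum = 247.76 mg/L·h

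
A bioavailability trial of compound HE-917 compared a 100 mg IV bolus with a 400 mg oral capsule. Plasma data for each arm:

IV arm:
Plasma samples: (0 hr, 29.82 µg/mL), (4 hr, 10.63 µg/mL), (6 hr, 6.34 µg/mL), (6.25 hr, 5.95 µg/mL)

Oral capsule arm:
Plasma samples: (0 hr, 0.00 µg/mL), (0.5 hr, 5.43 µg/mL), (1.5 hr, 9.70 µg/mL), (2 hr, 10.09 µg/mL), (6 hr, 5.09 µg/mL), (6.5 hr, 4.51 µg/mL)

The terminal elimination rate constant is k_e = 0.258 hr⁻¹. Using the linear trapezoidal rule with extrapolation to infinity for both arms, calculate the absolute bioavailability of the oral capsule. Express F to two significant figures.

Trapezoidal AUC_0→6.25 (IV):
  [0→4]: (29.82+10.63)/2 × 4 = 80.9
  [4→6]: (10.63+6.34)/2 × 2 = 16.97
  [6→6.25]: (6.34+5.95)/2 × 0.25 = 1.53625
  Sum = 99.40625 µg/mL·hr
IV tail: 5.95/0.258 = 23.062; AUC_iv,0→∞ = 99.40625 + 23.062 = 122.46825 µg/mL·hr
Trapezoidal AUC_0→6.5 (oral capsule):
  [0→0.5]: (0.00+5.43)/2 × 0.5 = 1.3575
  [0.5→1.5]: (5.43+9.70)/2 × 1 = 7.565
  [1.5→2]: (9.70+10.09)/2 × 0.5 = 4.9475
  [2→6]: (10.09+5.09)/2 × 4 = 30.36
  [6→6.5]: (5.09+4.51)/2 × 0.5 = 2.4
  Sum = 46.63 µg/mL·hr
oral capsule tail: 4.51/0.258 = 17.481; AUC_ev,0→∞ = 46.63 + 17.481 = 64.111 µg/mL·hr
F = (AUC_ev/D_ev)/(AUC_iv/D_iv) = (64.111/400)/(122.46825/100) = 0.1602775/1.2246825 = 0.1309

F = 0.13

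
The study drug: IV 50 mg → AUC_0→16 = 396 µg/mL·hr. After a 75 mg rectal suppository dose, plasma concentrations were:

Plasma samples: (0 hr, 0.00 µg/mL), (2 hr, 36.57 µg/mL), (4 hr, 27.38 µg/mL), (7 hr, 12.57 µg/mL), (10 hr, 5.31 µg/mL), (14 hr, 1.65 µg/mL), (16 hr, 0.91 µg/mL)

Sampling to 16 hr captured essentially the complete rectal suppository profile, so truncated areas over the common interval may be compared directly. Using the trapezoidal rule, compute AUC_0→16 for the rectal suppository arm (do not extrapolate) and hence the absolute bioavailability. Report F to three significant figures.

F = 0.343

Trapezoidal AUC_0→16 (rectal suppository):
  [0→2]: (0.00+36.57)/2 × 2 = 36.57
  [2→4]: (36.57+27.38)/2 × 2 = 63.95
  [4→7]: (27.38+12.57)/2 × 3 = 59.925
  [7→10]: (12.57+5.31)/2 × 3 = 26.82
  [10→14]: (5.31+1.65)/2 × 4 = 13.92
  [14→16]: (1.65+0.91)/2 × 2 = 2.56
  Sum = 203.745 µg/mL·hr
F = (AUC_ev/D_ev)/(AUC_iv/D_iv) = (203.745/75)/(396/50) = 2.7166/7.92 = 0.3430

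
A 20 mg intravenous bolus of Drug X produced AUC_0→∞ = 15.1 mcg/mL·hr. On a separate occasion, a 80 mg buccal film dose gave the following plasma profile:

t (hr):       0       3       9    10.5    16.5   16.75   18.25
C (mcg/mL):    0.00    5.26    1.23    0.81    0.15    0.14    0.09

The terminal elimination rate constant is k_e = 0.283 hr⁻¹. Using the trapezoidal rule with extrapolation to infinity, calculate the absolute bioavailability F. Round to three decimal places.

Trapezoidal AUC_0→18.25 (buccal film):
  [0→3]: (0.00+5.26)/2 × 3 = 7.89
  [3→9]: (5.26+1.23)/2 × 6 = 19.47
  [9→10.5]: (1.23+0.81)/2 × 1.5 = 1.53
  [10.5→16.5]: (0.81+0.15)/2 × 6 = 2.88
  [16.5→16.75]: (0.15+0.14)/2 × 0.25 = 0.03625
  [16.75→18.25]: (0.14+0.09)/2 × 1.5 = 0.1725
  Sum = 31.97875 mcg/mL·hr
Tail: C_last/k_e = 0.09/0.283 = 0.318
AUC_0→∞ (buccal film) = 31.97875 + 0.318 = 32.29675 mcg/mL·hr
F = (AUC_ev/D_ev)/(AUC_iv/D_iv) = (32.29675/80)/(15.1/20) = 0.403709/0.755 = 0.5347

F = 0.535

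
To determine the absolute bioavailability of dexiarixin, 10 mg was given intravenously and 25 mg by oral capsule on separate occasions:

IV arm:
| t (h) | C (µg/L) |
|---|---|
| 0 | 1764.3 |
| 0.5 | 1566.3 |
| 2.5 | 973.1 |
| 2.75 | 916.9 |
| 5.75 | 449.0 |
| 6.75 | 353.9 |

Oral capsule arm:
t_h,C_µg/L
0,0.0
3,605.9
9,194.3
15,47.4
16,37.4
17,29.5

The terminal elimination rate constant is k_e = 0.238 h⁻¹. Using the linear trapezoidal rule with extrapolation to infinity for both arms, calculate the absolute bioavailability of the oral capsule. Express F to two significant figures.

Trapezoidal AUC_0→6.75 (IV):
  [0→0.5]: (1764.3+1566.3)/2 × 0.5 = 832.65
  [0.5→2.5]: (1566.3+973.1)/2 × 2 = 2539.4
  [2.5→2.75]: (973.1+916.9)/2 × 0.25 = 236.25
  [2.75→5.75]: (916.9+449.0)/2 × 3 = 2048.85
  [5.75→6.75]: (449.0+353.9)/2 × 1 = 401.45
  Sum = 6058.6 µg/L·h
IV tail: 353.9/0.238 = 1486.975; AUC_iv,0→∞ = 6058.6 + 1486.975 = 7545.575 µg/L·h
Trapezoidal AUC_0→17 (oral capsule):
  [0→3]: (0.0+605.9)/2 × 3 = 908.85
  [3→9]: (605.9+194.3)/2 × 6 = 2400.6
  [9→15]: (194.3+47.4)/2 × 6 = 725.1
  [15→16]: (47.4+37.4)/2 × 1 = 42.4
  [16→17]: (37.4+29.5)/2 × 1 = 33.45
  Sum = 4110.4 µg/L·h
oral capsule tail: 29.5/0.238 = 123.950; AUC_ev,0→∞ = 4110.4 + 123.950 = 4234.35 µg/L·h
F = (AUC_ev/D_ev)/(AUC_iv/D_iv) = (4234.35/25)/(7545.575/10) = 169.374/754.5575 = 0.2245

F = 0.22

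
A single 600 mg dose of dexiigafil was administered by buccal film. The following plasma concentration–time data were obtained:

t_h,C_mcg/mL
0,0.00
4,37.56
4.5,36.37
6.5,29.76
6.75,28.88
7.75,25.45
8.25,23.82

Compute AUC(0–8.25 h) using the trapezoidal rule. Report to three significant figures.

Trapezoidal AUC_0→8.25:
  [0→4]: (0.00+37.56)/2 × 4 = 75.12
  [4→4.5]: (37.56+36.37)/2 × 0.5 = 18.4825
  [4.5→6.5]: (36.37+29.76)/2 × 2 = 66.13
  [6.5→6.75]: (29.76+28.88)/2 × 0.25 = 7.33
  [6.75→7.75]: (28.88+25.45)/2 × 1 = 27.165
  [7.75→8.25]: (25.45+23.82)/2 × 0.5 = 12.3175
  Sum = 206.545 mcg/mL·h

AUC = 207 mcg/mL·h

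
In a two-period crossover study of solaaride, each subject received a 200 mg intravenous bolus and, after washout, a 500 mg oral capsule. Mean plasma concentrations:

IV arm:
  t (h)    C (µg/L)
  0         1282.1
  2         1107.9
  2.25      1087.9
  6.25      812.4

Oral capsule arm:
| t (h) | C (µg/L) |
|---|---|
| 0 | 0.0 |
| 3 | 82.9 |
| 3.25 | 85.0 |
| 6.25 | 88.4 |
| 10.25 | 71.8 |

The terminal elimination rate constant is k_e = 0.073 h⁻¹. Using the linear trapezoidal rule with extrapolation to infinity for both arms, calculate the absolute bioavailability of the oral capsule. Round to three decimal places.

F = 0.039

Trapezoidal AUC_0→6.25 (IV):
  [0→2]: (1282.1+1107.9)/2 × 2 = 2390.0
  [2→2.25]: (1107.9+1087.9)/2 × 0.25 = 274.475
  [2.25→6.25]: (1087.9+812.4)/2 × 4 = 3800.6
  Sum = 6465.075 µg/L·h
IV tail: 812.4/0.073 = 11128.767; AUC_iv,0→∞ = 6465.075 + 11128.767 = 17593.842 µg/L·h
Trapezoidal AUC_0→10.25 (oral capsule):
  [0→3]: (0.0+82.9)/2 × 3 = 124.35
  [3→3.25]: (82.9+85.0)/2 × 0.25 = 20.9875
  [3.25→6.25]: (85.0+88.4)/2 × 3 = 260.1
  [6.25→10.25]: (88.4+71.8)/2 × 4 = 320.4
  Sum = 725.8375 µg/L·h
oral capsule tail: 71.8/0.073 = 983.562; AUC_ev,0→∞ = 725.8375 + 983.562 = 1709.3995 µg/L·h
F = (AUC_ev/D_ev)/(AUC_iv/D_iv) = (1709.3995/500)/(17593.842/200) = 3.418799/87.96921 = 0.0389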